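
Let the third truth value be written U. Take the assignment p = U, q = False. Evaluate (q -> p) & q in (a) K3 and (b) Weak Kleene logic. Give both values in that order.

False; U

In K3: q -> p = False -> U = True
(q -> p) & q = True & False = False
In Weak Kleene logic: q -> p = False -> U = U
(q -> p) & q = U & False = U
They differ because K3 and Weak Kleene logic treat U differently under the binary connectives.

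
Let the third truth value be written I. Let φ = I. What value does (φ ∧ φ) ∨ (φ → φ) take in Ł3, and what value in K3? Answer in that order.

T; I

In Ł3: φ ∧ φ = I ∧ I = I
φ → φ = I → I = T  [min(1, 1−½+½)]
(φ ∧ φ) ∨ (φ → φ) = I ∨ T = T
In K3: φ ∧ φ = I ∧ I = I
φ → φ = I → I = I  [¬I ∨ I]
(φ ∧ φ) ∨ (φ → φ) = I ∨ I = I
They differ because Ł3 and K3 treat I differently under implication.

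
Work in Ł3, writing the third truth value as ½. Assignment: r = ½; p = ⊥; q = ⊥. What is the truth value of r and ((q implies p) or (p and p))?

q implies p = ⊥ implies ⊥ = ⊤
p and p = ⊥ and ⊥ = ⊥
(q implies p) or (p and p) = ⊤ or ⊥ = ⊤
r and ((q implies p) or (p and p)) = ½ and ⊤ = ½

½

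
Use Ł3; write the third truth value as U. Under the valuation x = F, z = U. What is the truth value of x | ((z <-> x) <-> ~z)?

z <-> x = U <-> F = U  [1 − |½−0|]
~z = ~U = U
(z <-> x) <-> ~z = U <-> U = T
x | ((z <-> x) <-> ~z) = F | T = T

T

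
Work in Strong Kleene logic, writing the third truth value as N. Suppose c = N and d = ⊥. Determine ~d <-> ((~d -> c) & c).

N

~d = ~⊥ = ⊤
~d = ~⊥ = ⊤
~d -> c = ⊤ -> N = N  [~⊤ | N]
(~d -> c) & c = N & N = N
~d <-> ((~d -> c) & c) = ⊤ <-> N = N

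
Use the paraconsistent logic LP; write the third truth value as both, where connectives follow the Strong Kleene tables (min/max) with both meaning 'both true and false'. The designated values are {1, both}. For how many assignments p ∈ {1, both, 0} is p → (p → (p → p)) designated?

p=1: 1 ✓
p=both: both ✓
p=0: 1 ✓

3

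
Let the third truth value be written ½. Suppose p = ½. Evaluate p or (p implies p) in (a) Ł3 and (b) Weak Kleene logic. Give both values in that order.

⊤; ½

In Ł3: p implies p = ½ implies ½ = ⊤  [min(1, 1−½+½)]
p or (p implies p) = ½ or ⊤ = ⊤
In Weak Kleene logic: p implies p = ½ implies ½ = ½  [any arg is the third value ⇒ result is the third value]
p or (p implies p) = ½ or ½ = ½
They differ because Ł3 and Weak Kleene logic treat ½ differently under the binary connectives.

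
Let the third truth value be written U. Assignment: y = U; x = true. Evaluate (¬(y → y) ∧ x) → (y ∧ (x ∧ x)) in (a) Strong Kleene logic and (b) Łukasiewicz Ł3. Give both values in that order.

U; true

In Strong Kleene logic: y → y = U → U = U  [¬U ∨ U]
¬(y → y) = ¬U = U
¬(y → y) ∧ x = U ∧ true = U
x ∧ x = true ∧ true = true
y ∧ (x ∧ x) = U ∧ true = U
(¬(y → y) ∧ x) → (y ∧ (x ∧ x)) = U → U = U
In Łukasiewicz Ł3: y → y = U → U = true  [min(1, 1−½+½)]
¬(y → y) = ¬true = false
¬(y → y) ∧ x = false ∧ true = false
x ∧ x = true ∧ true = true
y ∧ (x ∧ x) = U ∧ true = U
(¬(y → y) ∧ x) → (y ∧ (x ∧ x)) = false → U = true
They differ because Strong Kleene logic and Łukasiewicz Ł3 treat U differently under implication.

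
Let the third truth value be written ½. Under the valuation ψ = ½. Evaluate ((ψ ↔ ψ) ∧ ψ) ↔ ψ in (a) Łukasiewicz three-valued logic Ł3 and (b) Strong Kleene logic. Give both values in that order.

In Łukasiewicz three-valued logic Ł3: ψ ↔ ψ = ½ ↔ ½ = T
(ψ ↔ ψ) ∧ ψ = T ∧ ½ = ½
((ψ ↔ ψ) ∧ ψ) ↔ ψ = ½ ↔ ½ = T
In Strong Kleene logic: ψ ↔ ψ = ½ ↔ ½ = ½
(ψ ↔ ψ) ∧ ψ = ½ ∧ ½ = ½
((ψ ↔ ψ) ∧ ψ) ↔ ψ = ½ ↔ ½ = ½
They differ because Łukasiewicz three-valued logic Ł3 and Strong Kleene logic treat ½ differently under implication.

T; ½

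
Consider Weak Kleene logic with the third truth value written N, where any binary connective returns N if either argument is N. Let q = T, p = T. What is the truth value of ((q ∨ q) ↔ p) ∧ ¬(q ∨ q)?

q ∨ q = T ∨ T = T
(q ∨ q) ↔ p = T ↔ T = T
q ∨ q = T ∨ T = T
¬(q ∨ q) = ¬T = F
((q ∨ q) ↔ p) ∧ ¬(q ∨ q) = T ∧ F = F

F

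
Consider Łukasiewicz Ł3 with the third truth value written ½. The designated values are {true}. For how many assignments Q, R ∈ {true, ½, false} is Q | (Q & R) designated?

Designated under: (Q=true, R=true); (Q=true, R=½); (Q=true, R=false).

3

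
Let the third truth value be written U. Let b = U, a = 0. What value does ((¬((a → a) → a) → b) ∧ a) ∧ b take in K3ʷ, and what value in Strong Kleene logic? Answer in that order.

U; 0

In K3ʷ: a → a = 0 → 0 = 1
(a → a) → a = 1 → 0 = 0
¬((a → a) → a) = ¬0 = 1
¬((a → a) → a) → b = 1 → U = U  [any arg is the third value ⇒ result is the third value]
(¬((a → a) → a) → b) ∧ a = U ∧ 0 = U
((¬((a → a) → a) → b) ∧ a) ∧ b = U ∧ U = U
In Strong Kleene logic: a → a = 0 → 0 = 1
(a → a) → a = 1 → 0 = 0
¬((a → a) → a) = ¬0 = 1
¬((a → a) → a) → b = 1 → U = U  [¬1 ∨ U]
(¬((a → a) → a) → b) ∧ a = U ∧ 0 = 0
((¬((a → a) → a) → b) ∧ a) ∧ b = 0 ∧ U = 0
They differ because K3ʷ and Strong Kleene logic treat U differently under the binary connectives.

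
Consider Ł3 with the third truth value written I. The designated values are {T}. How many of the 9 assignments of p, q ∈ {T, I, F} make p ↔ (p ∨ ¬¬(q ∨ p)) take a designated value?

Of the 9 assignments, 6 give a value in {T}.

6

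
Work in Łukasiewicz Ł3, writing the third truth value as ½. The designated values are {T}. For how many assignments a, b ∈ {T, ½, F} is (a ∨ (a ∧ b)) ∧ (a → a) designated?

Designated under: (a=T, b=T); (a=T, b=½); (a=T, b=F).

3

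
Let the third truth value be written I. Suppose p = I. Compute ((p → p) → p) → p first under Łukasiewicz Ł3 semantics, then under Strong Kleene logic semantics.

In Łukasiewicz Ł3: p → p = I → I = true
(p → p) → p = true → I = I
((p → p) → p) → p = I → I = true
In Strong Kleene logic: p → p = I → I = I  [¬I ∨ I]
(p → p) → p = I → I = I
((p → p) → p) → p = I → I = I
They differ because Łukasiewicz Ł3 and Strong Kleene logic treat I differently under implication.

true; I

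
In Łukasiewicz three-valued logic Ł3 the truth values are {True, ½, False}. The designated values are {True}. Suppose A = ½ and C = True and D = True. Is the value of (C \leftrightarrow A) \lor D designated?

Yes

C \leftrightarrow A = True \leftrightarrow ½ = ½
(C \leftrightarrow A) \lor D = ½ \lor True = True
True ∈ {True}.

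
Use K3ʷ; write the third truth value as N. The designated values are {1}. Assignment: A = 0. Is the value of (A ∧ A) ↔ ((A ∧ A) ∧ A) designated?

A ∧ A = 0 ∧ 0 = 0
A ∧ A = 0 ∧ 0 = 0
(A ∧ A) ∧ A = 0 ∧ 0 = 0
(A ∧ A) ↔ ((A ∧ A) ∧ A) = 0 ↔ 0 = 1
1 ∈ {1}.

Yes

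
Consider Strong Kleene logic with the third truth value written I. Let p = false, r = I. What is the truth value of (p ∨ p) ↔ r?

p ∨ p = false ∨ false = false
(p ∨ p) ↔ r = false ↔ I = I

I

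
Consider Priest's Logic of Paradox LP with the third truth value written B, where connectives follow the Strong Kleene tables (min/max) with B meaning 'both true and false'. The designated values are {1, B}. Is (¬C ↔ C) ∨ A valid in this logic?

Countermodel: C=1, A=0 gives 0, which is not designated.

No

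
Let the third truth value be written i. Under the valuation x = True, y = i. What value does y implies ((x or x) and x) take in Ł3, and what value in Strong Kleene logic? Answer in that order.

True; True

In Ł3: x or x = True or True = True
(x or x) and x = True and True = True
y implies ((x or x) and x) = i implies True = True  [min(1, 1−½+1)]
In Strong Kleene logic: x or x = True or True = True
(x or x) and x = True and True = True
y implies ((x or x) and x) = i implies True = True  [not i or True]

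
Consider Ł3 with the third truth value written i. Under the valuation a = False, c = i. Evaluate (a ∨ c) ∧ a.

False

a ∨ c = False ∨ i = i
(a ∨ c) ∧ a = i ∧ False = False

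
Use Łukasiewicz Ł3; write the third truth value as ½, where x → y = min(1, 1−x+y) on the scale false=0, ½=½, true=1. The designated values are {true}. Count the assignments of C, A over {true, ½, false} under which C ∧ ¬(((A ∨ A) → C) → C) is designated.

0

Of the 9 assignments, 0 give a value in {true}.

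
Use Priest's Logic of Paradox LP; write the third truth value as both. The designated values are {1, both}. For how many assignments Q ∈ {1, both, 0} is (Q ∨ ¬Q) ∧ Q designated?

2

Q=1: 1 ✓
Q=both: both ✓
Q=0: 0 ·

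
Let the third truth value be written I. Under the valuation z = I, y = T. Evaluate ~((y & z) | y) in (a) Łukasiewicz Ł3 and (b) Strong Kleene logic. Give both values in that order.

In Łukasiewicz Ł3: y & z = T & I = I
(y & z) | y = I | T = T
~((y & z) | y) = ~T = F
In Strong Kleene logic: y & z = T & I = I
(y & z) | y = I | T = T
~((y & z) | y) = ~T = F

F; F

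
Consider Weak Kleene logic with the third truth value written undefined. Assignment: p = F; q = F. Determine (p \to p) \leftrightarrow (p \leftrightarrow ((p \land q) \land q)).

p \to p = F \to F = T
p \land q = F \land F = F
(p \land q) \land q = F \land F = F
p \leftrightarrow ((p \land q) \land q) = F \leftrightarrow F = T
(p \to p) \leftrightarrow (p \leftrightarrow ((p \land q) \land q)) = T \leftrightarrow T = T

T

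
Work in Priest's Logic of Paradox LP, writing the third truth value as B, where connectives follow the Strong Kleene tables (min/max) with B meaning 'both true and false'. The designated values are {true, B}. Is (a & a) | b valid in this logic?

Countermodel: a=false, b=false gives false, which is not designated.

No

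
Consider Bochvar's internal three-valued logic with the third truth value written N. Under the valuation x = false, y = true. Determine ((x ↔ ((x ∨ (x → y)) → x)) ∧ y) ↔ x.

x → y = false → true = true
x ∨ (x → y) = false ∨ true = true
(x ∨ (x → y)) → x = true → false = false
x ↔ ((x ∨ (x → y)) → x) = false ↔ false = true
(x ↔ ((x ∨ (x → y)) → x)) ∧ y = true ∧ true = true
((x ↔ ((x ∨ (x → y)) → x)) ∧ y) ↔ x = true ↔ false = false

false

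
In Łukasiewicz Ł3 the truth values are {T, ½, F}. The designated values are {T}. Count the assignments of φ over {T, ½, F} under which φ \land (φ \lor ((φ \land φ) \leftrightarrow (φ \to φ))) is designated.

φ=T: T ✓
φ=½: ½ ·
φ=F: F ·

1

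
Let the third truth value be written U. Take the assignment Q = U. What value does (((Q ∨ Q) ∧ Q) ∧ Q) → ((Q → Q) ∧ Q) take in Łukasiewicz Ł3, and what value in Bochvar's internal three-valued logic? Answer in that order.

1; U

In Łukasiewicz Ł3: Q ∨ Q = U ∨ U = U
(Q ∨ Q) ∧ Q = U ∧ U = U
((Q ∨ Q) ∧ Q) ∧ Q = U ∧ U = U
Q → Q = U → U = 1  [min(1, 1−½+½)]
(Q → Q) ∧ Q = 1 ∧ U = U
(((Q ∨ Q) ∧ Q) ∧ Q) → ((Q → Q) ∧ Q) = U → U = 1
In Bochvar's internal three-valued logic: Q ∨ Q = U ∨ U = U
(Q ∨ Q) ∧ Q = U ∧ U = U
((Q ∨ Q) ∧ Q) ∧ Q = U ∧ U = U
Q → Q = U → U = U
(Q → Q) ∧ Q = U ∧ U = U
(((Q ∨ Q) ∧ Q) ∧ Q) → ((Q → Q) ∧ Q) = U → U = U
They differ because Łukasiewicz Ł3 and Bochvar's internal three-valued logic treat U differently under the binary connectives.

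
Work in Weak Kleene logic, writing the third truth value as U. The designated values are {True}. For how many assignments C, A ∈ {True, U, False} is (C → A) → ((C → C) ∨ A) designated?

Designated under: (C=True, A=True); (C=True, A=False); (C=False, A=True); (C=False, A=False).

4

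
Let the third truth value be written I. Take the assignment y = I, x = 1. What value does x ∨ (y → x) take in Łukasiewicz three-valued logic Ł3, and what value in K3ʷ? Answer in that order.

1; I

In Łukasiewicz three-valued logic Ł3: y → x = I → 1 = 1
x ∨ (y → x) = 1 ∨ 1 = 1
In K3ʷ: y → x = I → 1 = I
x ∨ (y → x) = 1 ∨ I = I
They differ because Łukasiewicz three-valued logic Ł3 and K3ʷ treat I differently under the binary connectives.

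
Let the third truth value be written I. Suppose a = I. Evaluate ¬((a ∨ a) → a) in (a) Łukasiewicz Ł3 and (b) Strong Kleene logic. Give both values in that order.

In Łukasiewicz Ł3: a ∨ a = I ∨ I = I
(a ∨ a) → a = I → I = T  [min(1, 1−½+½)]
¬((a ∨ a) → a) = ¬T = F
In Strong Kleene logic: a ∨ a = I ∨ I = I
(a ∨ a) → a = I → I = I  [¬I ∨ I]
¬((a ∨ a) → a) = ¬I = I
They differ because Łukasiewicz Ł3 and Strong Kleene logic treat I differently under implication.

F; I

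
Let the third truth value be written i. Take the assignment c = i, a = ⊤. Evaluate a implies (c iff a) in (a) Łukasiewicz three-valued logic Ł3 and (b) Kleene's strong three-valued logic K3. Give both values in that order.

In Łukasiewicz three-valued logic Ł3: c iff a = i iff ⊤ = i  [1 − |½−1|]
a implies (c iff a) = ⊤ implies i = i
In Kleene's strong three-valued logic K3: c iff a = i iff ⊤ = i
a implies (c iff a) = ⊤ implies i = i  [not ⊤ or i]

i; i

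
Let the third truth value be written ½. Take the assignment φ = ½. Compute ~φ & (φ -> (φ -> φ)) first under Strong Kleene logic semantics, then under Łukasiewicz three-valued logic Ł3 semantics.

½; ½

In Strong Kleene logic: ~φ = ~½ = ½
φ -> φ = ½ -> ½ = ½  [~½ | ½]
φ -> (φ -> φ) = ½ -> ½ = ½
~φ & (φ -> (φ -> φ)) = ½ & ½ = ½
In Łukasiewicz three-valued logic Ł3: ~φ = ~½ = ½
φ -> φ = ½ -> ½ = ⊤  [min(1, 1−½+½)]
φ -> (φ -> φ) = ½ -> ⊤ = ⊤
~φ & (φ -> (φ -> φ)) = ½ & ⊤ = ½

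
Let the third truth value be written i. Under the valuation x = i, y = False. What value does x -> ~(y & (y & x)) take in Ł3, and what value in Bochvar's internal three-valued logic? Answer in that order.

True; i

In Ł3: y & x = False & i = False
y & (y & x) = False & False = False
~(y & (y & x)) = ~False = True
x -> ~(y & (y & x)) = i -> True = True  [min(1, 1−½+1)]
In Bochvar's internal three-valued logic: y & x = False & i = i
y & (y & x) = False & i = i
~(y & (y & x)) = ~i = i
x -> ~(y & (y & x)) = i -> i = i  [any arg is the third value ⇒ result is the third value]
They differ because Ł3 and Bochvar's internal three-valued logic treat i differently under the binary connectives.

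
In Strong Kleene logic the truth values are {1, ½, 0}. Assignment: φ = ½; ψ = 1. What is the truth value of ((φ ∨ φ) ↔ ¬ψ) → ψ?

1

φ ∨ φ = ½ ∨ ½ = ½
¬ψ = ¬1 = 0
(φ ∨ φ) ↔ ¬ψ = ½ ↔ 0 = ½
((φ ∨ φ) ↔ ¬ψ) → ψ = ½ → 1 = 1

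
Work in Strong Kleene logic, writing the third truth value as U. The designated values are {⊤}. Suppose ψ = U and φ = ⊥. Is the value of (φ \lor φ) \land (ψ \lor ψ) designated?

No

φ \lor φ = ⊥ \lor ⊥ = ⊥
ψ \lor ψ = U \lor U = U
(φ \lor φ) \land (ψ \lor ψ) = ⊥ \land U = ⊥
⊥ ∉ {⊤}.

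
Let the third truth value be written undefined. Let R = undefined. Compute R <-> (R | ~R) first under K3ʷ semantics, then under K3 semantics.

undefined; undefined

In K3ʷ: ~R = ~undefined = undefined
R | ~R = undefined | undefined = undefined
R <-> (R | ~R) = undefined <-> undefined = undefined
In K3: ~R = ~undefined = undefined
R | ~R = undefined | undefined = undefined
R <-> (R | ~R) = undefined <-> undefined = undefined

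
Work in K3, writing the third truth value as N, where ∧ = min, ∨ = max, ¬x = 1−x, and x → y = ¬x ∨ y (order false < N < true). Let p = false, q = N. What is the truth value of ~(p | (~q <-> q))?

~q = ~N = N
~q <-> q = N <-> N = N
p | (~q <-> q) = false | N = N
~(p | (~q <-> q)) = ~N = N

N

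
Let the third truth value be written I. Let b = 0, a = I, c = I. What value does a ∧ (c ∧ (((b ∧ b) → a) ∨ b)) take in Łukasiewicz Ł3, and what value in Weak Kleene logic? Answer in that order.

In Łukasiewicz Ł3: b ∧ b = 0 ∧ 0 = 0
(b ∧ b) → a = 0 → I = 1
((b ∧ b) → a) ∨ b = 1 ∨ 0 = 1
c ∧ (((b ∧ b) → a) ∨ b) = I ∧ 1 = I
a ∧ (c ∧ (((b ∧ b) → a) ∨ b)) = I ∧ I = I
In Weak Kleene logic: b ∧ b = 0 ∧ 0 = 0
(b ∧ b) → a = 0 → I = I  [any arg is the third value ⇒ result is the third value]
((b ∧ b) → a) ∨ b = I ∨ 0 = I
c ∧ (((b ∧ b) → a) ∨ b) = I ∧ I = I
a ∧ (c ∧ (((b ∧ b) → a) ∨ b)) = I ∧ I = I

I; I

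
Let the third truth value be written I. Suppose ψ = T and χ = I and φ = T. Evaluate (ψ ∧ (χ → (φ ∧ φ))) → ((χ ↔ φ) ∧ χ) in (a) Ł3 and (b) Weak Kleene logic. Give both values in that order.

In Ł3: φ ∧ φ = T ∧ T = T
χ → (φ ∧ φ) = I → T = T  [min(1, 1−½+1)]
ψ ∧ (χ → (φ ∧ φ)) = T ∧ T = T
χ ↔ φ = I ↔ T = I
(χ ↔ φ) ∧ χ = I ∧ I = I
(ψ ∧ (χ → (φ ∧ φ))) → ((χ ↔ φ) ∧ χ) = T → I = I
In Weak Kleene logic: φ ∧ φ = T ∧ T = T
χ → (φ ∧ φ) = I → T = I  [any arg is the third value ⇒ result is the third value]
ψ ∧ (χ → (φ ∧ φ)) = T ∧ I = I
χ ↔ φ = I ↔ T = I
(χ ↔ φ) ∧ χ = I ∧ I = I
(ψ ∧ (χ → (φ ∧ φ))) → ((χ ↔ φ) ∧ χ) = I → I = I

I; I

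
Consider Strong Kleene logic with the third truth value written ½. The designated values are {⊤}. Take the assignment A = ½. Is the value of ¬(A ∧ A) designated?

No

A ∧ A = ½ ∧ ½ = ½
¬(A ∧ A) = ¬½ = ½
½ ∉ {⊤}.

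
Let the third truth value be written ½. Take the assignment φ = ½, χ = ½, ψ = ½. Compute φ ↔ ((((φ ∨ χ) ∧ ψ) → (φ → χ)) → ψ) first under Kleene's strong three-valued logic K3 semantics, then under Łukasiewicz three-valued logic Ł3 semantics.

½; True

In Kleene's strong three-valued logic K3: φ ∨ χ = ½ ∨ ½ = ½
(φ ∨ χ) ∧ ψ = ½ ∧ ½ = ½
φ → χ = ½ → ½ = ½  [¬½ ∨ ½]
((φ ∨ χ) ∧ ψ) → (φ → χ) = ½ → ½ = ½
(((φ ∨ χ) ∧ ψ) → (φ → χ)) → ψ = ½ → ½ = ½
φ ↔ ((((φ ∨ χ) ∧ ψ) → (φ → χ)) → ψ) = ½ ↔ ½ = ½
In Łukasiewicz three-valued logic Ł3: φ ∨ χ = ½ ∨ ½ = ½
(φ ∨ χ) ∧ ψ = ½ ∧ ½ = ½
φ → χ = ½ → ½ = True  [min(1, 1−½+½)]
((φ ∨ χ) ∧ ψ) → (φ → χ) = ½ → True = True
(((φ ∨ χ) ∧ ψ) → (φ → χ)) → ψ = True → ½ = ½
φ ↔ ((((φ ∨ χ) ∧ ψ) → (φ → χ)) → ψ) = ½ ↔ ½ = True
They differ because Kleene's strong three-valued logic K3 and Łukasiewicz three-valued logic Ł3 treat ½ differently under implication.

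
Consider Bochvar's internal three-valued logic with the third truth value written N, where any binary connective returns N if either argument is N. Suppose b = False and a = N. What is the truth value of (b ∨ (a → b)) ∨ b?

a → b = N → False = N  [any arg is the third value ⇒ result is the third value]
b ∨ (a → b) = False ∨ N = N
(b ∨ (a → b)) ∨ b = N ∨ False = N

N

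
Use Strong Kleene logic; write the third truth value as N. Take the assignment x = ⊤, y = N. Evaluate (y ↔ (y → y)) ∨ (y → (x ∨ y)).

⊤

y → y = N → N = N  [¬N ∨ N]
y ↔ (y → y) = N ↔ N = N
x ∨ y = ⊤ ∨ N = ⊤
y → (x ∨ y) = N → ⊤ = ⊤
(y ↔ (y → y)) ∨ (y → (x ∨ y)) = N ∨ ⊤ = ⊤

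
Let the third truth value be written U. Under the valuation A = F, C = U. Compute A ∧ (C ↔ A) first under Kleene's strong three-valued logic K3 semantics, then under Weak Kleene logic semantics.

In Kleene's strong three-valued logic K3: C ↔ A = U ↔ F = U
A ∧ (C ↔ A) = F ∧ U = F
In Weak Kleene logic: C ↔ A = U ↔ F = U
A ∧ (C ↔ A) = F ∧ U = U
They differ because Kleene's strong three-valued logic K3 and Weak Kleene logic treat U differently under the binary connectives.

F; U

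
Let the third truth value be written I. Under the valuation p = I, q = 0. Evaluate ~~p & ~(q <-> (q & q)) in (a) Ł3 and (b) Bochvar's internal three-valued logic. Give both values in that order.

In Ł3: ~p = ~I = I
~~p = ~I = I
q & q = 0 & 0 = 0
q <-> (q & q) = 0 <-> 0 = 1
~(q <-> (q & q)) = ~1 = 0
~~p & ~(q <-> (q & q)) = I & 0 = 0
In Bochvar's internal three-valued logic: ~p = ~I = I
~~p = ~I = I
q & q = 0 & 0 = 0
q <-> (q & q) = 0 <-> 0 = 1
~(q <-> (q & q)) = ~1 = 0
~~p & ~(q <-> (q & q)) = I & 0 = I
They differ because Ł3 and Bochvar's internal three-valued logic treat I differently under the binary connectives.

0; I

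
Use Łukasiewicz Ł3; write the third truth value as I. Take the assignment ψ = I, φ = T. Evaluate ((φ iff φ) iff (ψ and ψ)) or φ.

T

φ iff φ = T iff T = T
ψ and ψ = I and I = I
(φ iff φ) iff (ψ and ψ) = T iff I = I  [1 − |1−½|]
((φ iff φ) iff (ψ and ψ)) or φ = I or T = T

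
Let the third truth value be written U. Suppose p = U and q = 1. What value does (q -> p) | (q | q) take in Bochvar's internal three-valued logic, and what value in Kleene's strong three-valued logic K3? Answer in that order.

U; 1

In Bochvar's internal three-valued logic: q -> p = 1 -> U = U  [any arg is the third value ⇒ result is the third value]
q | q = 1 | 1 = 1
(q -> p) | (q | q) = U | 1 = U
In Kleene's strong three-valued logic K3: q -> p = 1 -> U = U
q | q = 1 | 1 = 1
(q -> p) | (q | q) = U | 1 = 1
They differ because Bochvar's internal three-valued logic and Kleene's strong three-valued logic K3 treat U differently under the binary connectives.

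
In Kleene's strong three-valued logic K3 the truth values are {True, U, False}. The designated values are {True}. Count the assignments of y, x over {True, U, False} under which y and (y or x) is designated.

Designated under: (y=True, x=True); (y=True, x=U); (y=True, x=False).

3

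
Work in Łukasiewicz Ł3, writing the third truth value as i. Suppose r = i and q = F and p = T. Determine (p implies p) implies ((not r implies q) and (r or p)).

p implies p = T implies T = T
not r = not i = i
not r implies q = i implies F = i
r or p = i or T = T
(not r implies q) and (r or p) = i and T = i
(p implies p) implies ((not r implies q) and (r or p)) = T implies i = i

i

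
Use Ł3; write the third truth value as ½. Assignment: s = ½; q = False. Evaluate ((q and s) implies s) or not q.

q and s = False and ½ = False
(q and s) implies s = False implies ½ = True  [min(1, 1−0+½)]
not q = not False = True
((q and s) implies s) or not q = True or True = True

True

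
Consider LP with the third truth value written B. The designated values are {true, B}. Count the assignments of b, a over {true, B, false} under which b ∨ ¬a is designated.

Of the 9 assignments, 8 give a value in {true, B}.

8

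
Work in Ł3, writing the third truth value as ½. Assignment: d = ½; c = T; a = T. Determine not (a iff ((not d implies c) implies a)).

F

not d = not ½ = ½
not d implies c = ½ implies T = T
(not d implies c) implies a = T implies T = T
a iff ((not d implies c) implies a) = T iff T = T
not (a iff ((not d implies c) implies a)) = not T = F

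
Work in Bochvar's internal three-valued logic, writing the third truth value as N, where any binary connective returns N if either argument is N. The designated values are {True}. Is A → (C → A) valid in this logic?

No

Countermodel: A=True, C=N gives N, which is not designated.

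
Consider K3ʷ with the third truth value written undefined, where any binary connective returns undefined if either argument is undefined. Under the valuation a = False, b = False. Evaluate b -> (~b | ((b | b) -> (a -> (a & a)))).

~b = ~False = True
b | b = False | False = False
a & a = False & False = False
a -> (a & a) = False -> False = True
(b | b) -> (a -> (a & a)) = False -> True = True
~b | ((b | b) -> (a -> (a & a))) = True | True = True
b -> (~b | ((b | b) -> (a -> (a & a)))) = False -> True = True

True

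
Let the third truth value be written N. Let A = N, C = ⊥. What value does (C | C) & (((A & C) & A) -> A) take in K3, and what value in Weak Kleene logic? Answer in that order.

⊥; N

In K3: C | C = ⊥ | ⊥ = ⊥
A & C = N & ⊥ = ⊥
(A & C) & A = ⊥ & N = ⊥
((A & C) & A) -> A = ⊥ -> N = ⊤  [~⊥ | N]
(C | C) & (((A & C) & A) -> A) = ⊥ & ⊤ = ⊥
In Weak Kleene logic: C | C = ⊥ | ⊥ = ⊥
A & C = N & ⊥ = N
(A & C) & A = N & N = N
((A & C) & A) -> A = N -> N = N
(C | C) & (((A & C) & A) -> A) = ⊥ & N = N
They differ because K3 and Weak Kleene logic treat N differently under the binary connectives.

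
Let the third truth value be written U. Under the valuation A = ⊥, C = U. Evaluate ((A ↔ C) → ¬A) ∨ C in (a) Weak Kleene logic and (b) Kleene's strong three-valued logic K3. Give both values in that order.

In Weak Kleene logic: A ↔ C = ⊥ ↔ U = U
¬A = ¬⊥ = ⊤
(A ↔ C) → ¬A = U → ⊤ = U  [any arg is the third value ⇒ result is the third value]
((A ↔ C) → ¬A) ∨ C = U ∨ U = U
In Kleene's strong three-valued logic K3: A ↔ C = ⊥ ↔ U = U
¬A = ¬⊥ = ⊤
(A ↔ C) → ¬A = U → ⊤ = ⊤  [¬U ∨ ⊤]
((A ↔ C) → ¬A) ∨ C = ⊤ ∨ U = ⊤
They differ because Weak Kleene logic and Kleene's strong three-valued logic K3 treat U differently under the binary connectives.

U; ⊤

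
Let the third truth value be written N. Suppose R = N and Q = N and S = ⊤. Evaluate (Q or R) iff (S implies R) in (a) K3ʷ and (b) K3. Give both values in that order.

N; N

In K3ʷ: Q or R = N or N = N
S implies R = ⊤ implies N = N
(Q or R) iff (S implies R) = N iff N = N
In K3: Q or R = N or N = N
S implies R = ⊤ implies N = N  [not ⊤ or N]
(Q or R) iff (S implies R) = N iff N = N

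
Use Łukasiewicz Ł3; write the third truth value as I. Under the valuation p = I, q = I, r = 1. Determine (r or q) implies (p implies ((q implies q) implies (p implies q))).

1

r or q = 1 or I = 1
q implies q = I implies I = 1  [min(1, 1−½+½)]
p implies q = I implies I = 1
(q implies q) implies (p implies q) = 1 implies 1 = 1
p implies ((q implies q) implies (p implies q)) = I implies 1 = 1
(r or q) implies (p implies ((q implies q) implies (p implies q))) = 1 implies 1 = 1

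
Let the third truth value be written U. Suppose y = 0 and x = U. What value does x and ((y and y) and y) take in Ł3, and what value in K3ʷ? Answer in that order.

0; U

In Ł3: y and y = 0 and 0 = 0
(y and y) and y = 0 and 0 = 0
x and ((y and y) and y) = U and 0 = 0
In K3ʷ: y and y = 0 and 0 = 0
(y and y) and y = 0 and 0 = 0
x and ((y and y) and y) = U and 0 = U
They differ because Ł3 and K3ʷ treat U differently under the binary connectives.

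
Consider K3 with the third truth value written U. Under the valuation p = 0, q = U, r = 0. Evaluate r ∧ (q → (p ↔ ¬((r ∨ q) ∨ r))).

r ∨ q = 0 ∨ U = U
(r ∨ q) ∨ r = U ∨ 0 = U
¬((r ∨ q) ∨ r) = ¬U = U
p ↔ ¬((r ∨ q) ∨ r) = 0 ↔ U = U
q → (p ↔ ¬((r ∨ q) ∨ r)) = U → U = U  [¬U ∨ U]
r ∧ (q → (p ↔ ¬((r ∨ q) ∨ r))) = 0 ∧ U = 0

0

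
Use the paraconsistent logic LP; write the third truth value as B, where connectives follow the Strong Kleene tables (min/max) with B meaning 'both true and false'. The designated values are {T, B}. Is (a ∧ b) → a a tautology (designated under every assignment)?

Every assignment of a, b over {T, B, F} gives a value in {T, B}.
In particular, with a=B, b=B: (a ∧ b) → a = B.

Yes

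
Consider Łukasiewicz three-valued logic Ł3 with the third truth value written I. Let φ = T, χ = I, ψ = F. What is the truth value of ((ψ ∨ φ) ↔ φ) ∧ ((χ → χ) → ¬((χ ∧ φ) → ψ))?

ψ ∨ φ = F ∨ T = T
(ψ ∨ φ) ↔ φ = T ↔ T = T
χ → χ = I → I = T
χ ∧ φ = I ∧ T = I
(χ ∧ φ) → ψ = I → F = I
¬((χ ∧ φ) → ψ) = ¬I = I
(χ → χ) → ¬((χ ∧ φ) → ψ) = T → I = I
((ψ ∨ φ) ↔ φ) ∧ ((χ → χ) → ¬((χ ∧ φ) → ψ)) = T ∧ I = I

I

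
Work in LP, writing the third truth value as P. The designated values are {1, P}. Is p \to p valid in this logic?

Yes

Every assignment of p over {1, P, 0} gives a value in {1, P}.
In particular, with p=P: p \to p = P.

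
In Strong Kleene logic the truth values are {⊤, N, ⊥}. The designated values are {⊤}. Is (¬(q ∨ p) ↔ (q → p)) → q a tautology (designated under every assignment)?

Countermodel: q=N, p=N gives N, which is not designated.

No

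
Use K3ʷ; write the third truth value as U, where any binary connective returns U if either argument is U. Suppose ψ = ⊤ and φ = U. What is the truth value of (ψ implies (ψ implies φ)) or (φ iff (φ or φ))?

U

ψ implies φ = ⊤ implies U = U  [any arg is the third value ⇒ result is the third value]
ψ implies (ψ implies φ) = ⊤ implies U = U
φ or φ = U or U = U
φ iff (φ or φ) = U iff U = U
(ψ implies (ψ implies φ)) or (φ iff (φ or φ)) = U or U = U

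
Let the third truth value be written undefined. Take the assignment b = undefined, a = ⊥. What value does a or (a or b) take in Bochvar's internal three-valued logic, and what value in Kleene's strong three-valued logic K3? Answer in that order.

undefined; undefined

In Bochvar's internal three-valued logic: a or b = ⊥ or undefined = undefined
a or (a or b) = ⊥ or undefined = undefined
In Kleene's strong three-valued logic K3: a or b = ⊥ or undefined = undefined
a or (a or b) = ⊥ or undefined = undefined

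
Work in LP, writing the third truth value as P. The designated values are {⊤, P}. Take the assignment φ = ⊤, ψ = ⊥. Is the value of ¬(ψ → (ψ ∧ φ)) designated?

ψ ∧ φ = ⊥ ∧ ⊤ = ⊥
ψ → (ψ ∧ φ) = ⊥ → ⊥ = ⊤
¬(ψ → (ψ ∧ φ)) = ¬⊤ = ⊥
⊥ ∉ {⊤, P}.

No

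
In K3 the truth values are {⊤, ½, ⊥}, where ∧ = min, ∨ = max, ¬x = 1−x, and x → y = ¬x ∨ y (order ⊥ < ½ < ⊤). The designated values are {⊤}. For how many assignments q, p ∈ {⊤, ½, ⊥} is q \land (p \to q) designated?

Designated under: (q=⊤, p=⊤); (q=⊤, p=½); (q=⊤, p=⊥).

3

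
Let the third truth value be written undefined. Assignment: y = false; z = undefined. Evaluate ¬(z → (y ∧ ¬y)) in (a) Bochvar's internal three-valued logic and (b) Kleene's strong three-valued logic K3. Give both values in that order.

In Bochvar's internal three-valued logic: ¬y = ¬false = true
y ∧ ¬y = false ∧ true = false
z → (y ∧ ¬y) = undefined → false = undefined  [any arg is the third value ⇒ result is the third value]
¬(z → (y ∧ ¬y)) = ¬undefined = undefined
In Kleene's strong three-valued logic K3: ¬y = ¬false = true
y ∧ ¬y = false ∧ true = false
z → (y ∧ ¬y) = undefined → false = undefined  [¬undefined ∨ false]
¬(z → (y ∧ ¬y)) = ¬undefined = undefined

undefined; undefined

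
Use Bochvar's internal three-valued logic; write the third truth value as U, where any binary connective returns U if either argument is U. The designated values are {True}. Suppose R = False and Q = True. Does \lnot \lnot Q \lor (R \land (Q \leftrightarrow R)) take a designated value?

\lnot Q = \lnot True = False
\lnot \lnot Q = \lnot False = True
Q \leftrightarrow R = True \leftrightarrow False = False
R \land (Q \leftrightarrow R) = False \land False = False
\lnot \lnot Q \lor (R \land (Q \leftrightarrow R)) = True \lor False = True
True ∈ {True}.

Yes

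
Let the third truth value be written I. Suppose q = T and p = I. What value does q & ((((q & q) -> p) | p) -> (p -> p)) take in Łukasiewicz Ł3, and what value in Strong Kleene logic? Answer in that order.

In Łukasiewicz Ł3: q & q = T & T = T
(q & q) -> p = T -> I = I  [min(1, 1−1+½)]
((q & q) -> p) | p = I | I = I
p -> p = I -> I = T
(((q & q) -> p) | p) -> (p -> p) = I -> T = T
q & ((((q & q) -> p) | p) -> (p -> p)) = T & T = T
In Strong Kleene logic: q & q = T & T = T
(q & q) -> p = T -> I = I  [~T | I]
((q & q) -> p) | p = I | I = I
p -> p = I -> I = I
(((q & q) -> p) | p) -> (p -> p) = I -> I = I
q & ((((q & q) -> p) | p) -> (p -> p)) = T & I = I
They differ because Łukasiewicz Ł3 and Strong Kleene logic treat I differently under implication.

T; I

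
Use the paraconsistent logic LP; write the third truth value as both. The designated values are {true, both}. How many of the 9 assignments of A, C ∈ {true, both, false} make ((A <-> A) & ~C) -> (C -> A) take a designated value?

Of the 9 assignments, 9 give a value in {true, both}.

9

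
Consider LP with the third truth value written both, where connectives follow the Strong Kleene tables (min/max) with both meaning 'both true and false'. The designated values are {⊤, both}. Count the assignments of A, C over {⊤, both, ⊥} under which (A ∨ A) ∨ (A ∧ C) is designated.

Of the 9 assignments, 6 give a value in {⊤, both}.

6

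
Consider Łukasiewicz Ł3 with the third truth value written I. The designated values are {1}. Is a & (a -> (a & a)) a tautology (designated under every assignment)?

No

Countermodel: a=I gives I, which is not designated.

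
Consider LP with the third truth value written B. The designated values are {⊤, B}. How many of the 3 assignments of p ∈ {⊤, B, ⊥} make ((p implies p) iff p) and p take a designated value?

2

p=⊤: ⊤ ✓
p=B: B ✓
p=⊥: ⊥ ·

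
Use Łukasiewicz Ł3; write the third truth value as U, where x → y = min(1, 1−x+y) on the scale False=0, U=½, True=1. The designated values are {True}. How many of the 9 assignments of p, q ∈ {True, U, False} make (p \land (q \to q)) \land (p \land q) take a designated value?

1

Designated under: (p=True, q=True).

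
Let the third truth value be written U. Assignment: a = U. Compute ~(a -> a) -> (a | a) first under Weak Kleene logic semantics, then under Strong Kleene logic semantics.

In Weak Kleene logic: a -> a = U -> U = U
~(a -> a) = ~U = U
a | a = U | U = U
~(a -> a) -> (a | a) = U -> U = U
In Strong Kleene logic: a -> a = U -> U = U  [~U | U]
~(a -> a) = ~U = U
a | a = U | U = U
~(a -> a) -> (a | a) = U -> U = U

U; U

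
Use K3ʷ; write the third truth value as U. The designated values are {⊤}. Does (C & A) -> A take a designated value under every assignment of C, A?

No

Countermodel: C=⊤, A=U gives U, which is not designated.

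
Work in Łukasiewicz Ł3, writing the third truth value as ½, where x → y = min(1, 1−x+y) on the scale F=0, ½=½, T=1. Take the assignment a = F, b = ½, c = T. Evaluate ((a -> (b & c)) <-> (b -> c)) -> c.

b & c = ½ & T = ½
a -> (b & c) = F -> ½ = T
b -> c = ½ -> T = T
(a -> (b & c)) <-> (b -> c) = T <-> T = T
((a -> (b & c)) <-> (b -> c)) -> c = T -> T = T

T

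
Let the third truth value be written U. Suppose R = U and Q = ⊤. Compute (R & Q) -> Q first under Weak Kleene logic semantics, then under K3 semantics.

U; ⊤

In Weak Kleene logic: R & Q = U & ⊤ = U
(R & Q) -> Q = U -> ⊤ = U  [any arg is the third value ⇒ result is the third value]
In K3: R & Q = U & ⊤ = U
(R & Q) -> Q = U -> ⊤ = ⊤  [~U | ⊤]
They differ because Weak Kleene logic and K3 treat U differently under the binary connectives.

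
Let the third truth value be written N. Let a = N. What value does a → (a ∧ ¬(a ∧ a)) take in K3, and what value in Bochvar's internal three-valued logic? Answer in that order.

In K3: a ∧ a = N ∧ N = N
¬(a ∧ a) = ¬N = N
a ∧ ¬(a ∧ a) = N ∧ N = N
a → (a ∧ ¬(a ∧ a)) = N → N = N
In Bochvar's internal three-valued logic: a ∧ a = N ∧ N = N
¬(a ∧ a) = ¬N = N
a ∧ ¬(a ∧ a) = N ∧ N = N
a → (a ∧ ¬(a ∧ a)) = N → N = N  [any arg is the third value ⇒ result is the third value]

N; N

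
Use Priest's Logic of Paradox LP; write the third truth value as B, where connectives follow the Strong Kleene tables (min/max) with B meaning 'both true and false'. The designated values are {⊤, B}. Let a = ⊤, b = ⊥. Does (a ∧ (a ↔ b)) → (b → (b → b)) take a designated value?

Yes

a ↔ b = ⊤ ↔ ⊥ = ⊥
a ∧ (a ↔ b) = ⊤ ∧ ⊥ = ⊥
b → b = ⊥ → ⊥ = ⊤
b → (b → b) = ⊥ → ⊤ = ⊤
(a ∧ (a ↔ b)) → (b → (b → b)) = ⊥ → ⊤ = ⊤
⊤ ∈ {⊤, B}.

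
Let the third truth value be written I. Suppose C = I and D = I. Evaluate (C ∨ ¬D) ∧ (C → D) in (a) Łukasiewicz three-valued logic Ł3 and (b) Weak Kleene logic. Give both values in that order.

In Łukasiewicz three-valued logic Ł3: ¬D = ¬I = I
C ∨ ¬D = I ∨ I = I
C → D = I → I = True  [min(1, 1−½+½)]
(C ∨ ¬D) ∧ (C → D) = I ∧ True = I
In Weak Kleene logic: ¬D = ¬I = I
C ∨ ¬D = I ∨ I = I
C → D = I → I = I
(C ∨ ¬D) ∧ (C → D) = I ∧ I = I

I; I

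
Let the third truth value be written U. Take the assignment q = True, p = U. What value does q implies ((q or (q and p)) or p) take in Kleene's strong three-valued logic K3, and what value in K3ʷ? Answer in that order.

In Kleene's strong three-valued logic K3: q and p = True and U = U
q or (q and p) = True or U = True
(q or (q and p)) or p = True or U = True
q implies ((q or (q and p)) or p) = True implies True = True
In K3ʷ: q and p = True and U = U
q or (q and p) = True or U = U
(q or (q and p)) or p = U or U = U
q implies ((q or (q and p)) or p) = True implies U = U  [any arg is the third value ⇒ result is the third value]
They differ because Kleene's strong three-valued logic K3 and K3ʷ treat U differently under the binary connectives.

True; U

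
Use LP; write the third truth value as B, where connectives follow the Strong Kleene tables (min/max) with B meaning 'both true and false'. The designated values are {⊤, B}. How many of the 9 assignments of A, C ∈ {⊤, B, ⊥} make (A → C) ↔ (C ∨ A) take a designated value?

7

Of the 9 assignments, 7 give a value in {⊤, B}.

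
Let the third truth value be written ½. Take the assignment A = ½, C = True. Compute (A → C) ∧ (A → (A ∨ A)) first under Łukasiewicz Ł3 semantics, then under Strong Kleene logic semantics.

In Łukasiewicz Ł3: A → C = ½ → True = True
A ∨ A = ½ ∨ ½ = ½
A → (A ∨ A) = ½ → ½ = True
(A → C) ∧ (A → (A ∨ A)) = True ∧ True = True
In Strong Kleene logic: A → C = ½ → True = True  [¬½ ∨ True]
A ∨ A = ½ ∨ ½ = ½
A → (A ∨ A) = ½ → ½ = ½
(A → C) ∧ (A → (A ∨ A)) = True ∧ ½ = ½
They differ because Łukasiewicz Ł3 and Strong Kleene logic treat ½ differently under implication.

True; ½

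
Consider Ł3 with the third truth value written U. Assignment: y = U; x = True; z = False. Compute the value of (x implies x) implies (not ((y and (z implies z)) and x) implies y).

x implies x = True implies True = True
z implies z = False implies False = True
y and (z implies z) = U and True = U
(y and (z implies z)) and x = U and True = U
not ((y and (z implies z)) and x) = not U = U
not ((y and (z implies z)) and x) implies y = U implies U = True  [min(1, 1−½+½)]
(x implies x) implies (not ((y and (z implies z)) and x) implies y) = True implies True = True

True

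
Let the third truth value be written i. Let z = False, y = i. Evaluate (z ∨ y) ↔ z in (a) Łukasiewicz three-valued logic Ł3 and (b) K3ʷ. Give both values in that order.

i; i

In Łukasiewicz three-valued logic Ł3: z ∨ y = False ∨ i = i
(z ∨ y) ↔ z = i ↔ False = i  [1 − |½−0|]
In K3ʷ: z ∨ y = False ∨ i = i
(z ∨ y) ↔ z = i ↔ False = i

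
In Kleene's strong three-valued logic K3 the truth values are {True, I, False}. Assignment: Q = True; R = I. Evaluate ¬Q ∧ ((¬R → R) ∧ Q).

¬Q = ¬True = False
¬R = ¬I = I
¬R → R = I → I = I
(¬R → R) ∧ Q = I ∧ True = I
¬Q ∧ ((¬R → R) ∧ Q) = False ∧ I = False

False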